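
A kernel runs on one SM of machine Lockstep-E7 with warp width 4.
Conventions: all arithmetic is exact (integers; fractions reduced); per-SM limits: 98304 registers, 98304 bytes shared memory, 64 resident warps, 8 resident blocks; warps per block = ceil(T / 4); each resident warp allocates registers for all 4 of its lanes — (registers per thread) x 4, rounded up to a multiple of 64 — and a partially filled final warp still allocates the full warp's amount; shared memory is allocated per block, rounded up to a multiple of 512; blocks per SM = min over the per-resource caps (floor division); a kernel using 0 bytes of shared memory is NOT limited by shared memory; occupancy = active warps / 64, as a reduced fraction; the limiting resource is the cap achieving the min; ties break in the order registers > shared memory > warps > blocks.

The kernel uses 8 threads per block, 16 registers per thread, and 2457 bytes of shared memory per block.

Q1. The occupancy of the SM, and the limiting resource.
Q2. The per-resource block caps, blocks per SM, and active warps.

Answer: occupancy 1/4, limited by blocks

registers: 768 blocks
shared memory: 38 blocks
warps: 32 blocks
blocks: 8 blocks

Answer: 8 blocks, 16 active warps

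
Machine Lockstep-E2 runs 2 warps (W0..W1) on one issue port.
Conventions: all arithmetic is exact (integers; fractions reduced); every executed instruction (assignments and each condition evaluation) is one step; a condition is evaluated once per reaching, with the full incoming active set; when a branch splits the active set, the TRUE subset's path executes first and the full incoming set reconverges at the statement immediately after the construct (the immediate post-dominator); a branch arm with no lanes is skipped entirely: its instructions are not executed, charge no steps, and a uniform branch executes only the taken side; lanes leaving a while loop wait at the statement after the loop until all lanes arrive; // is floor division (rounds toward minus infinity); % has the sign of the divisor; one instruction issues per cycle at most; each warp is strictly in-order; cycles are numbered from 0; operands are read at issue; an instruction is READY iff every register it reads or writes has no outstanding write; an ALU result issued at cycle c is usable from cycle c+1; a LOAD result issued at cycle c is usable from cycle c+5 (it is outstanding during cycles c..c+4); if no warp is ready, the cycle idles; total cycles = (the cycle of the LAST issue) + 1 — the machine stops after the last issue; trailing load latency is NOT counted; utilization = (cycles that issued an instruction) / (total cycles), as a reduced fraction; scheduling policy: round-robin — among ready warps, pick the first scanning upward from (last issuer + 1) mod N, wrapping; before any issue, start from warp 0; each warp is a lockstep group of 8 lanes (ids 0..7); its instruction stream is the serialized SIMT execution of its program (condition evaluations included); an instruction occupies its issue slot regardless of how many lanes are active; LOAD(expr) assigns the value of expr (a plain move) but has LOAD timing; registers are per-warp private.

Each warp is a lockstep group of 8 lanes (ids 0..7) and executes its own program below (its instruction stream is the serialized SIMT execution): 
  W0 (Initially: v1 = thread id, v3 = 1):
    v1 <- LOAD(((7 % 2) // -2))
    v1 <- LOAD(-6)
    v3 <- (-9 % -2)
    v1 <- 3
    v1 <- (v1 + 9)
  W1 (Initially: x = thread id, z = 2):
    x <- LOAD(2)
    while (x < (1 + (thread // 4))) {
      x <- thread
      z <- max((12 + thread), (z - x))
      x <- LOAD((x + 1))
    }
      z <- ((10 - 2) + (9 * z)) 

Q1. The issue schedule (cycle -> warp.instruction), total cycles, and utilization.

cycle 0: W0.I0
cycle 1: W1.I0
cycle 2: idle
cycle 3: idle
cycle 4: idle
cycle 5: W0.I1
cycle 6: W1.I1
cycle 7: W0.I2
cycle 8: W1.I2
cycle 9: idle
cycle 10: W0.I3
cycle 11: W0.I4

Answer: 12 cycles, utilization 2/3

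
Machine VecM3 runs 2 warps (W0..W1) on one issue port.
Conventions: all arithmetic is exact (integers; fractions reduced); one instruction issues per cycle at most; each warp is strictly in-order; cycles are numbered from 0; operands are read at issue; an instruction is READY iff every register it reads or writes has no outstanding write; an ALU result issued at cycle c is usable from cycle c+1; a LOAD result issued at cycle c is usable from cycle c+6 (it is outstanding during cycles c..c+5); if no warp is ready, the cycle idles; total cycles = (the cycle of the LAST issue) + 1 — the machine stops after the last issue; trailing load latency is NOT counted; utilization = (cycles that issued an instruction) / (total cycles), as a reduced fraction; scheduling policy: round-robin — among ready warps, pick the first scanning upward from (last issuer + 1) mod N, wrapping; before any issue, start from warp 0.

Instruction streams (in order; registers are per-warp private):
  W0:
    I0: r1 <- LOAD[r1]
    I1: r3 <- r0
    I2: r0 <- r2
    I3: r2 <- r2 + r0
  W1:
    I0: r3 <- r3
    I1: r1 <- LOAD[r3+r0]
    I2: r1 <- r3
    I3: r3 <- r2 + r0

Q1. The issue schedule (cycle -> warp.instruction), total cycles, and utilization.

cycle 0: W0.I0
cycle 1: W1.I0
cycle 2: W0.I1
cycle 3: W1.I1
cycle 4: W0.I2
cycle 5: W0.I3
cycle 6: idle
cycle 7: idle
cycle 8: idle
cycle 9: W1.I2
cycle 10: W1.I3

Answer: 11 cycles, utilization 8/11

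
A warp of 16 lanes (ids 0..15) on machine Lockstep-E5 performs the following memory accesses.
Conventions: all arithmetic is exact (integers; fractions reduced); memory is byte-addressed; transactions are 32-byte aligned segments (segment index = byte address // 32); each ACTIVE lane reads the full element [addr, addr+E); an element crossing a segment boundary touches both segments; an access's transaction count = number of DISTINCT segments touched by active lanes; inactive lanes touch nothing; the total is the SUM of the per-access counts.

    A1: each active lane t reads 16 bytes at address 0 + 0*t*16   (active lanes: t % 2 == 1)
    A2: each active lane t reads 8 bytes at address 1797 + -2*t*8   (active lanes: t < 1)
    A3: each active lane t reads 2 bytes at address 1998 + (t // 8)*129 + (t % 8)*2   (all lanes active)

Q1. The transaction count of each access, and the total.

A1: 1 transaction
A2: 1 transaction
A3: 2 transactions

Answer: 1,1,2; total 4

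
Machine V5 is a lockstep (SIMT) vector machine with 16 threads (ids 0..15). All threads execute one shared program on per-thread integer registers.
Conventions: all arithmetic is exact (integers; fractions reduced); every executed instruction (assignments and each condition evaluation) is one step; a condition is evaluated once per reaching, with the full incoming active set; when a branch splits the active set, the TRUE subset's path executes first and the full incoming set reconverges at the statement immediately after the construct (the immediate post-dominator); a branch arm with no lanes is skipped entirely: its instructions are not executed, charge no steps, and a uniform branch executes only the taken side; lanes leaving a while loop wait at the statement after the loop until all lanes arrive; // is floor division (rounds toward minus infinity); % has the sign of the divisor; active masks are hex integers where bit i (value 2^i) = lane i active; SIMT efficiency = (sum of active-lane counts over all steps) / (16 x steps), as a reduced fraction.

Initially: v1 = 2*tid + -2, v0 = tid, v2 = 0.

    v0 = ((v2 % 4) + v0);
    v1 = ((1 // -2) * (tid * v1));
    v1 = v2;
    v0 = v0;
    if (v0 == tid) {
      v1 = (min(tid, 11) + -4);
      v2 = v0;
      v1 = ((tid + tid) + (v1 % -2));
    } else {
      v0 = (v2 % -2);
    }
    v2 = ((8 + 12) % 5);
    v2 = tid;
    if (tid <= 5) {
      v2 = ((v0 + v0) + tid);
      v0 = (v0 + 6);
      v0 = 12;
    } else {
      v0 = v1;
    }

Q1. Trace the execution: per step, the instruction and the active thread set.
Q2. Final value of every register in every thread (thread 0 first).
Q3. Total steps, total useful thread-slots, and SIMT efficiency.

step 0: v0 <- ((v2 % 4) + v0)        0xffff
step 1: v1 <- ((1 // -2) * (tid * v1)) 0xffff
step 2: v1 <- v2                     0xffff
step 3: v0 <- v0                     0xffff
step 4: eval (v0 == tid)             0xffff
step 5: v1 <- (min(tid, 11) + -4)    0xffff
step 6: v2 <- v0                     0xffff
step 7: v1 <- ((tid + tid) + (v1 % -2)) 0xffff
step 8: v2 <- ((8 + 12) % 5)         0xffff
step 9: v2 <- tid                    0xffff
step 10: eval (tid <= 5)              0xffff
step 11: v2 <- ((v0 + v0) + tid)      0x003f
step 12: v0 <- (v0 + 6)               0x003f
step 13: v0 <- 12                     0x003f
step 14: v0 <- v1                     0xffc0

Answer: 15 steps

v1: 0,1,4,5,8,9,12,13,16,17,20,21,23,25,27,29
v0: 12,12,12,12,12,12,12,13,16,17,20,21,23,25,27,29
v2: 0,3,6,9,12,15,6,7,8,9,10,11,12,13,14,15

steps = 15; useful = 204; efficiency = 204/240 = 17/20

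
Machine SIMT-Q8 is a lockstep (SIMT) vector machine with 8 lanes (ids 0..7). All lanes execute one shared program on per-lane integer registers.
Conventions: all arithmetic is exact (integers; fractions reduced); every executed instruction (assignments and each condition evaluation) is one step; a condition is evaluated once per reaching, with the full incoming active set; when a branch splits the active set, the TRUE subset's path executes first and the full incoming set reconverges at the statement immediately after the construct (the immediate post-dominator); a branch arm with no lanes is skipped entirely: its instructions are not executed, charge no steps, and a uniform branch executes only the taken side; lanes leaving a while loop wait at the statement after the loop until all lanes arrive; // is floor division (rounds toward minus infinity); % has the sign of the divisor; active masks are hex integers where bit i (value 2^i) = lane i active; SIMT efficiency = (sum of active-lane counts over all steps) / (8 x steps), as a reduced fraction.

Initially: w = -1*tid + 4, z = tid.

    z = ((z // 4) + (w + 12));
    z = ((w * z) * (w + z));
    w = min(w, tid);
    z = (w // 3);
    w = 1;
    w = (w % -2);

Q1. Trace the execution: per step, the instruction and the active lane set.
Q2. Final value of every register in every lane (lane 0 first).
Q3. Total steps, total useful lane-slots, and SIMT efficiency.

step 0: z <- ((z // 4) + (w + 12))   0xff
step 1: z <- ((w * z) * (w + z))     0xff
step 2: w <- min(w, tid)             0xff
step 3: z <- (w // 3)                0xff
step 4: w <- 1                       0xff
step 5: w <- (w % -2)                0xff

Answer: 6 steps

w: -1,-1,-1,-1,-1,-1,-1,-1
z: 0,0,0,0,0,-1,-1,-1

steps = 6; useful = 48; efficiency = 48/48 = 1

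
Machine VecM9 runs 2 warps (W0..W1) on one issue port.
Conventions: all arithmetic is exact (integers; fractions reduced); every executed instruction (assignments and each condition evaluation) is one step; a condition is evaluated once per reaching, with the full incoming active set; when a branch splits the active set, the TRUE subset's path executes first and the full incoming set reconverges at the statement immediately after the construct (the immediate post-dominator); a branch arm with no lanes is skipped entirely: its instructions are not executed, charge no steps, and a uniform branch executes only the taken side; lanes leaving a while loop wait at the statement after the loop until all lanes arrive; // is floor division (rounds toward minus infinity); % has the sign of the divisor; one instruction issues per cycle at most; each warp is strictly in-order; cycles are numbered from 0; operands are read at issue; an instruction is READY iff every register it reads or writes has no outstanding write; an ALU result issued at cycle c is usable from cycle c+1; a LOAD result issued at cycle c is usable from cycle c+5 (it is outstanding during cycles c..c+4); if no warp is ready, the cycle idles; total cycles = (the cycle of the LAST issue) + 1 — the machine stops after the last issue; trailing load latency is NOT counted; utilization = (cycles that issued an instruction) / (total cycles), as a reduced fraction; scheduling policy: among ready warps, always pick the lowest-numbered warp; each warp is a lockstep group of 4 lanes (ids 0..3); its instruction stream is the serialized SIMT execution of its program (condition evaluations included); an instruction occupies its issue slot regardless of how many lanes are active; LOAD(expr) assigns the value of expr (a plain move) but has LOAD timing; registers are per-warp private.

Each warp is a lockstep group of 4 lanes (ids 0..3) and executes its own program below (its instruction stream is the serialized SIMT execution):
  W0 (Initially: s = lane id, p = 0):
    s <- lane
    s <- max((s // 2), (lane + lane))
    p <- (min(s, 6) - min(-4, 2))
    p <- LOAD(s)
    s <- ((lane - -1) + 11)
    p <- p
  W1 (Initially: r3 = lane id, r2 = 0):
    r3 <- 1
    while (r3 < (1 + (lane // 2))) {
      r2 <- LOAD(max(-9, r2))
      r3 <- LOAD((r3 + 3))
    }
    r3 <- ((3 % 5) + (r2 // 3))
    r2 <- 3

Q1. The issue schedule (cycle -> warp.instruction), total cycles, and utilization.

cycle 0: W0.I0
cycle 1: W0.I1
cycle 2: W0.I2
cycle 3: W0.I3
cycle 4: W0.I4
cycle 5: W1.I0
cycle 6: W1.I1
cycle 7: W1.I2
cycle 8: W0.I5
cycle 9: W1.I3
cycle 10: idle
cycle 11: idle
cycle 12: idle
cycle 13: idle
cycle 14: W1.I4
cycle 15: W1.I5
cycle 16: W1.I6

Answer: 17 cycles, utilization 13/17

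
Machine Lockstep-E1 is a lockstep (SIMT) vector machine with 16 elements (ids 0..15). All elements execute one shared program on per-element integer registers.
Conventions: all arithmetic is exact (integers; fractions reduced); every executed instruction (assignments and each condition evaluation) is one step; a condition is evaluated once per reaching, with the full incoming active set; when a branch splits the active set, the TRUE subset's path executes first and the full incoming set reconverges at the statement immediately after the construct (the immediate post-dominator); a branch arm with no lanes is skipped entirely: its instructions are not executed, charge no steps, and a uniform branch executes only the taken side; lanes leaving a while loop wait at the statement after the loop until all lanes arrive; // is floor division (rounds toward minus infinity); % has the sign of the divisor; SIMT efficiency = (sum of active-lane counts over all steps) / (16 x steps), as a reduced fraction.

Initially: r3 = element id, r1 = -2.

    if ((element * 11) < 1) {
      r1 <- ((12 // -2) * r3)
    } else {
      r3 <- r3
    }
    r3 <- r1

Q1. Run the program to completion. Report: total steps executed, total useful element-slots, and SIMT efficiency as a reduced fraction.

Answer: 4 steps, 48 useful, 3/4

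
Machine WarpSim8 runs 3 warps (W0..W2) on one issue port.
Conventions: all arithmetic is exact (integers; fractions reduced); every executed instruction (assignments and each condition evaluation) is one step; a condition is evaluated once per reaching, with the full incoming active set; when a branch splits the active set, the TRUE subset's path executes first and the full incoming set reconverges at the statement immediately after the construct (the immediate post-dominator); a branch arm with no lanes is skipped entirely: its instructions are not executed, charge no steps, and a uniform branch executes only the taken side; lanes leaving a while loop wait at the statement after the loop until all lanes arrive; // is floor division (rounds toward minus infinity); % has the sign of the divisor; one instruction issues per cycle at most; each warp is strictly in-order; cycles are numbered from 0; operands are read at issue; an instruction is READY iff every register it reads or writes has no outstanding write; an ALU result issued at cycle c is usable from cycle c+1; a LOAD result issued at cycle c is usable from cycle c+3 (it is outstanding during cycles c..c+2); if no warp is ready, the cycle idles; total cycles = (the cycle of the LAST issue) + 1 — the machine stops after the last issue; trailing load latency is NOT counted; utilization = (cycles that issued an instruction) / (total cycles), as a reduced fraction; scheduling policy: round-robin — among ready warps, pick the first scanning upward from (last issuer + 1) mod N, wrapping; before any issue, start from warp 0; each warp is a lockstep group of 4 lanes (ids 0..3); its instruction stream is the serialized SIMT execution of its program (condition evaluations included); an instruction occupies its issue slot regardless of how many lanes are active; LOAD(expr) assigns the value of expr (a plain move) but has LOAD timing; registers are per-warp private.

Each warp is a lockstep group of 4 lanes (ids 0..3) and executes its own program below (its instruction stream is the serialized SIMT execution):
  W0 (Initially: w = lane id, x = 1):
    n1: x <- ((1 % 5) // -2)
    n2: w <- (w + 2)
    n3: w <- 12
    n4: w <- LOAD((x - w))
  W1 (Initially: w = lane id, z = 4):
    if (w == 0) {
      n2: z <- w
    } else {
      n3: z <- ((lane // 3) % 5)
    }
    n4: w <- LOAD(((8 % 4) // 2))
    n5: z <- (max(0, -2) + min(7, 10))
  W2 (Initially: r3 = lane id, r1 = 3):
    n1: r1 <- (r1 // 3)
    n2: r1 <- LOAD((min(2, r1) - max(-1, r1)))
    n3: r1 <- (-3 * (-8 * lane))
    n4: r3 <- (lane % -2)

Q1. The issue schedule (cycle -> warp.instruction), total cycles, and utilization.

cycle 0: W0.I0
cycle 1: W1.I0
cycle 2: W2.I0
cycle 3: W0.I1
cycle 4: W1.I1
cycle 5: W2.I1
cycle 6: W0.I2
cycle 7: W1.I2
cycle 8: W2.I2
cycle 9: W0.I3
cycle 10: W1.I3
cycle 11: W2.I3
cycle 12: W1.I4

Answer: 13 cycles, utilization 1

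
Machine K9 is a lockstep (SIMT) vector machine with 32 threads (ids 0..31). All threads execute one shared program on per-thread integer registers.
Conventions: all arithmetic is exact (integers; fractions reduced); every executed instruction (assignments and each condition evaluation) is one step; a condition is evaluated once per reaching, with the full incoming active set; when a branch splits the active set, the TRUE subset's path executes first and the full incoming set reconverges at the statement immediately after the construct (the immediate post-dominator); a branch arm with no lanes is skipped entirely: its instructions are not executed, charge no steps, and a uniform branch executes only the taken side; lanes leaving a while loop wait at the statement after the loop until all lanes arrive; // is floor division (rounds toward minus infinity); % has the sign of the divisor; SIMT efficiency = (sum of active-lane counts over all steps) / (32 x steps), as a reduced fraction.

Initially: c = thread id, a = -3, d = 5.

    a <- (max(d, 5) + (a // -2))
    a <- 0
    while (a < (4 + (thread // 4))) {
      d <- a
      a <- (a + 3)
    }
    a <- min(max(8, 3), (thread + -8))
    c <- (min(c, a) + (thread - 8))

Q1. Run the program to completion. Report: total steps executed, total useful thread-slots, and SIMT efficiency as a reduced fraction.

Answer: 17 steps, 436 useful, 109/136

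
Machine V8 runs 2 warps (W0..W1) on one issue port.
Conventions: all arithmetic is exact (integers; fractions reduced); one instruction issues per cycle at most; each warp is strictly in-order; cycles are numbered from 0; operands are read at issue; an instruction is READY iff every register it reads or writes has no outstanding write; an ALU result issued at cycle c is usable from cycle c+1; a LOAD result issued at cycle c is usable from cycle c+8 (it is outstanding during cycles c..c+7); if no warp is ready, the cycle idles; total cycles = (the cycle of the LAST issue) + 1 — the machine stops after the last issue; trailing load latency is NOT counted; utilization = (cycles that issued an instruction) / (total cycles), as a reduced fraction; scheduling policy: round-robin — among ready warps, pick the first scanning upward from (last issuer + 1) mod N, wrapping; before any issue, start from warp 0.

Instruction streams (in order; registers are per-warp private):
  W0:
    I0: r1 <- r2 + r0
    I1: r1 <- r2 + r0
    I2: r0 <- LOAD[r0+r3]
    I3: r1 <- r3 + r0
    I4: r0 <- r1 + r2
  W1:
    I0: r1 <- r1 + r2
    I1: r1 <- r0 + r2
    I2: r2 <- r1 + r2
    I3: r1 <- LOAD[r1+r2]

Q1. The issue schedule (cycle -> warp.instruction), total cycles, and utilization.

cycle 0: W0.I0
cycle 1: W1.I0
cycle 2: W0.I1
cycle 3: W1.I1
cycle 4: W0.I2
cycle 5: W1.I2
cycle 6: W1.I3
cycle 7: idle
cycle 8: idle
cycle 9: idle
cycle 10: idle
cycle 11: idle
cycle 12: W0.I3
cycle 13: W0.I4

Answer: 14 cycles, utilization 9/14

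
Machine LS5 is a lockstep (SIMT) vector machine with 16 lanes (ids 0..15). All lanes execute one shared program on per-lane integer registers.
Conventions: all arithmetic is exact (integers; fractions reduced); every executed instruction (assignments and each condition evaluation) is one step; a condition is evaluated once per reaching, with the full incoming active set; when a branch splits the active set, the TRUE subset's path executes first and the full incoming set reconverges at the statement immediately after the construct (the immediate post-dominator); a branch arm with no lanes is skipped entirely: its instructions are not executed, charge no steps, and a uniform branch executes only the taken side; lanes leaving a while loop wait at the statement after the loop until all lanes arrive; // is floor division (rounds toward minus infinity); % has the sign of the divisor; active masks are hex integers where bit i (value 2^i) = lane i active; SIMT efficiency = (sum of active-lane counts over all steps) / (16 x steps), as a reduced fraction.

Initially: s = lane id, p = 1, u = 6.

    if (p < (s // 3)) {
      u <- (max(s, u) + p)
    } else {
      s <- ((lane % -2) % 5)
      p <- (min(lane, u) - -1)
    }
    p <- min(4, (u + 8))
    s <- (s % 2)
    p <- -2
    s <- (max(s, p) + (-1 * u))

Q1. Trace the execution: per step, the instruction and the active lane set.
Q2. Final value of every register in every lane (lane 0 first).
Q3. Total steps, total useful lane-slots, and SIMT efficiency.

step 0: eval (p < (s // 3))          0xffff
step 1: u <- (max(s, u) + p)         0xffc0
step 2: s <- ((lane % -2) % 5)       0x003f
step 3: p <- (min(lane, u) - -1)     0x003f
step 4: p <- min(4, (u + 8))         0xffff
step 5: s <- (s % 2)                 0xffff
step 6: p <- -2                      0xffff
step 7: s <- (max(s, p) + (-1 * u))  0xffff

Answer: 8 steps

s: -6,-6,-6,-6,-6,-6,-7,-7,-9,-9,-11,-11,-13,-13,-15,-15
p: -2,-2,-2,-2,-2,-2,-2,-2,-2,-2,-2,-2,-2,-2,-2,-2
u: 6,6,6,6,6,6,7,8,9,10,11,12,13,14,15,16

steps = 8; useful = 102; efficiency = 102/128 = 51/64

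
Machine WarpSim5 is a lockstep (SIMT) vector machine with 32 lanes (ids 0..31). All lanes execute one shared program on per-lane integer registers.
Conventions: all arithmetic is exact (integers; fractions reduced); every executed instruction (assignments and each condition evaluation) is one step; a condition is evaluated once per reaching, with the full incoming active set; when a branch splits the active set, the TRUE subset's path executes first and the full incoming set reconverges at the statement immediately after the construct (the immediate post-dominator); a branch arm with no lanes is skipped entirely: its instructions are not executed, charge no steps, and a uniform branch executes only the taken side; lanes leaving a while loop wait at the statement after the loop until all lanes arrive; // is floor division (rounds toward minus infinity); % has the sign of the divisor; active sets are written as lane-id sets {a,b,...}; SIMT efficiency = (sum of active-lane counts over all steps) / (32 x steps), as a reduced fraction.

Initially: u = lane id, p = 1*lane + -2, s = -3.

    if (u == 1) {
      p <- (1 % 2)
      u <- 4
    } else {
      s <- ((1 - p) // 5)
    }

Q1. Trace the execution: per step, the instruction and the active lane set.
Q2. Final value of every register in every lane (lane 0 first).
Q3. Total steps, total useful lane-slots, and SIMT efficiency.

step 0: eval (u == 1)                {0,1,2,3,4,5,6,7,8,9,10,11,12,13,14,15,16,17,18,19,20,21,22,23,24,25,26,27,28,29,30,31}
step 1: p <- (1 % 2)                 {1}
step 2: u <- 4                       {1}
step 3: s <- ((1 - p) // 5)          {0,2,3,4,5,6,7,8,9,10,11,12,13,14,15,16,17,18,19,20,21,22,23,24,25,26,27,28,29,30,31}

Answer: 4 steps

u: 0,4,2,3,4,5,6,7,8,9,10,11,12,13,14,15,16,17,18,19,20,21,22,23,24,25,26,27,28,29,30,31
p: -2,1,0,1,2,3,4,5,6,7,8,9,10,11,12,13,14,15,16,17,18,19,20,21,22,23,24,25,26,27,28,29
s: 0,-3,0,0,-1,-1,-1,-1,-1,-2,-2,-2,-2,-2,-3,-3,-3,-3,-3,-4,-4,-4,-4,-4,-5,-5,-5,-5,-5,-6,-6,-6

steps = 4; useful = 65; efficiency = 65/128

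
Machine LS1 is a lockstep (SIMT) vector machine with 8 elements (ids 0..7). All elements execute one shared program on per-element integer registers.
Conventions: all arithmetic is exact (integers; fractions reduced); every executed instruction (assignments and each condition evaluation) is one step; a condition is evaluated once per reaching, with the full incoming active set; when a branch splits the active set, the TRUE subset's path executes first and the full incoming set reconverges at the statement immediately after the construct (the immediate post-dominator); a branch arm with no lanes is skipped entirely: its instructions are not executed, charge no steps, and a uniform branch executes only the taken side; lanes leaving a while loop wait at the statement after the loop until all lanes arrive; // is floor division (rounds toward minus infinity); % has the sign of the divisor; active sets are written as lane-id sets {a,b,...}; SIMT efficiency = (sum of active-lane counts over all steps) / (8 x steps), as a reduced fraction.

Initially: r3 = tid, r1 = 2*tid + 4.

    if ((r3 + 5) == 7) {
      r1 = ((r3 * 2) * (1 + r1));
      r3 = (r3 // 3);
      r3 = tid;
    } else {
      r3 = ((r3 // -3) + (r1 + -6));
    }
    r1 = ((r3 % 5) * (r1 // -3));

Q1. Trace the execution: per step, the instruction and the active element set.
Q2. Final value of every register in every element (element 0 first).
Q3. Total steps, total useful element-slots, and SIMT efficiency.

step 0: eval ((r3 + 5) == 7)         {0,1,2,3,4,5,6,7}
step 1: r1 <- ((r3 * 2) * (1 + r1))  {2}
step 2: r3 <- (r3 // 3)              {2}
step 3: r3 <- tid                    {2}
step 4: r3 <- ((r3 // -3) + (r1 + -6)) {0,1,3,4,5,6,7}
step 5: r1 <- ((r3 % 5) * (r1 // -3)) {0,1,2,3,4,5,6,7}

Answer: 6 steps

r3: -2,-1,2,3,4,6,8,9
r1: -6,-8,-24,-12,-16,-5,-18,-24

steps = 6; useful = 26; efficiency = 26/48 = 13/24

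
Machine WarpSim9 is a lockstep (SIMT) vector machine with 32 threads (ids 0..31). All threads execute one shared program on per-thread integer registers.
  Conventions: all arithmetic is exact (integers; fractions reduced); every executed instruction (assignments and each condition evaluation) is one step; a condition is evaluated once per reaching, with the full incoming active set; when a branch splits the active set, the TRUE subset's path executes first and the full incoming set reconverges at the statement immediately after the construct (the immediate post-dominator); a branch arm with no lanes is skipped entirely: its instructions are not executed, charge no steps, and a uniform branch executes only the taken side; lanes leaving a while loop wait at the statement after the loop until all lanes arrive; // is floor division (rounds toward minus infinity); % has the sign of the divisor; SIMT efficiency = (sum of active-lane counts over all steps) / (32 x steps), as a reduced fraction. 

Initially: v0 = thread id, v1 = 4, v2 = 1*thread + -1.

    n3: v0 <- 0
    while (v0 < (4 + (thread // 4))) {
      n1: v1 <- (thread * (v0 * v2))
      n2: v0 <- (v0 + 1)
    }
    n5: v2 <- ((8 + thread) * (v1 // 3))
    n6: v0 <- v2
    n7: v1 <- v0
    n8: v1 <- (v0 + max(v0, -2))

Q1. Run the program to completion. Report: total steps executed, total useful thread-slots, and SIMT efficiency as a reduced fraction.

Answer: 39 steps, 912 useful, 19/26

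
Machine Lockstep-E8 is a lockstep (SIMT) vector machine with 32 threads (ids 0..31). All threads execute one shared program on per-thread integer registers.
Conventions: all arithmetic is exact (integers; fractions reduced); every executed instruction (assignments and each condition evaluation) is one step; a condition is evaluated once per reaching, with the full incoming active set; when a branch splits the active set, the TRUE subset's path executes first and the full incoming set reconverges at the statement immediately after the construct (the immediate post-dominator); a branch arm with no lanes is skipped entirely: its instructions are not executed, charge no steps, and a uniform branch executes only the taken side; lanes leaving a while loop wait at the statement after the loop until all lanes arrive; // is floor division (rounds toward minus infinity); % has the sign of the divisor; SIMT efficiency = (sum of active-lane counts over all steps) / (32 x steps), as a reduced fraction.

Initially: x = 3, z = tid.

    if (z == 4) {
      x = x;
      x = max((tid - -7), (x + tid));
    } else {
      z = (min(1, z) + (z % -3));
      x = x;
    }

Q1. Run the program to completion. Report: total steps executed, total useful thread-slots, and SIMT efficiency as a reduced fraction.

Answer: 5 steps, 96 useful, 3/5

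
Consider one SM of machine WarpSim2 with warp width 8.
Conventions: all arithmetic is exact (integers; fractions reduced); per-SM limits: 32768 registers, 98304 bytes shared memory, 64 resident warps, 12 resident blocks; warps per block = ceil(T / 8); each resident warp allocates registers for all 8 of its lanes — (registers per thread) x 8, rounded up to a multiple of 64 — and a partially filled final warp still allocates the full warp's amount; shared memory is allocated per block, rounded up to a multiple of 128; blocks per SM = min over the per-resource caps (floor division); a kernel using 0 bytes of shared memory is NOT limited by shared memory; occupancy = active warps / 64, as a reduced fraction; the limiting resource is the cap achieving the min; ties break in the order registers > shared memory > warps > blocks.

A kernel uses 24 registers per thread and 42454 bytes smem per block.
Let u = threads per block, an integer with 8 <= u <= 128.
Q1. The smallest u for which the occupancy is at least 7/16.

Answer: u = 105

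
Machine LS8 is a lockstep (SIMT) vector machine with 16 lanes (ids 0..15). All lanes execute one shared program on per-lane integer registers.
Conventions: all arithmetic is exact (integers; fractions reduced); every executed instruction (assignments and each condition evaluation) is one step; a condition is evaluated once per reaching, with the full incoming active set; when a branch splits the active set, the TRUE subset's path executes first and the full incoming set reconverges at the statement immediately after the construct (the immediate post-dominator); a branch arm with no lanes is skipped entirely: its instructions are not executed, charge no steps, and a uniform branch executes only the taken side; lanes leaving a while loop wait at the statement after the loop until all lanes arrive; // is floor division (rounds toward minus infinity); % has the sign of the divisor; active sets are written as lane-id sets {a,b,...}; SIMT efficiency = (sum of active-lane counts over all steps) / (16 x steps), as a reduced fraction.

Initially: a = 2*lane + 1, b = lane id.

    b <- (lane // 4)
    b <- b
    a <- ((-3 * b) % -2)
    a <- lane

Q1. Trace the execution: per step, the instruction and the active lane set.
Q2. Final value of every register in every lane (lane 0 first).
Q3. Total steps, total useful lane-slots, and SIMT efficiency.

step 0: b <- (lane // 4)             {0,1,2,3,4,5,6,7,8,9,10,11,12,13,14,15}
step 1: b <- b                       {0,1,2,3,4,5,6,7,8,9,10,11,12,13,14,15}
step 2: a <- ((-3 * b) % -2)         {0,1,2,3,4,5,6,7,8,9,10,11,12,13,14,15}
step 3: a <- lane                    {0,1,2,3,4,5,6,7,8,9,10,11,12,13,14,15}

Answer: 4 steps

a: 0,1,2,3,4,5,6,7,8,9,10,11,12,13,14,15
b: 0,0,0,0,1,1,1,1,2,2,2,2,3,3,3,3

steps = 4; useful = 64; efficiency = 64/64 = 1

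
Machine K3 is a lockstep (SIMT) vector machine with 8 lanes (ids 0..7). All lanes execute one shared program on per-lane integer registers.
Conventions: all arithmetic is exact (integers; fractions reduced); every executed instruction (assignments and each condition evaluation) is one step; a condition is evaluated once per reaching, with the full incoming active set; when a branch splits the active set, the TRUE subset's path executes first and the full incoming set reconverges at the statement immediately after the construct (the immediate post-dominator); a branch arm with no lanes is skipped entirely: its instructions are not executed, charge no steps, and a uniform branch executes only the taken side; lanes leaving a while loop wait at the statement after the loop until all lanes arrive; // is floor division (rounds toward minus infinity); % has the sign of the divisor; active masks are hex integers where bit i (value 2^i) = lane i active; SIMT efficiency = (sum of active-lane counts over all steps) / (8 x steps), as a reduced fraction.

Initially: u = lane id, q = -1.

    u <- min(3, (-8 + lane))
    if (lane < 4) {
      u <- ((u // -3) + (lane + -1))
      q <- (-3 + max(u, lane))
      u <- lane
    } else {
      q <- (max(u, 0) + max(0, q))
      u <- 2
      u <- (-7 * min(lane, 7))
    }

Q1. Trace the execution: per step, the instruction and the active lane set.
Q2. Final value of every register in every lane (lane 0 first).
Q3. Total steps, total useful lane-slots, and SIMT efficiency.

step 0: u <- min(3, (-8 + lane))     0xff
step 1: eval (lane < 4)              0xff
step 2: u <- ((u // -3) + (lane + -1)) 0x0f
step 3: q <- (-3 + max(u, lane))     0x0f
step 4: u <- lane                    0x0f
step 5: q <- (max(u, 0) + max(0, q)) 0xf0
step 6: u <- 2                       0xf0
step 7: u <- (-7 * min(lane, 7))     0xf0

Answer: 8 steps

u: 0,1,2,3,-28,-35,-42,-49
q: -2,-1,0,0,0,0,0,0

steps = 8; useful = 40; efficiency = 40/64 = 5/8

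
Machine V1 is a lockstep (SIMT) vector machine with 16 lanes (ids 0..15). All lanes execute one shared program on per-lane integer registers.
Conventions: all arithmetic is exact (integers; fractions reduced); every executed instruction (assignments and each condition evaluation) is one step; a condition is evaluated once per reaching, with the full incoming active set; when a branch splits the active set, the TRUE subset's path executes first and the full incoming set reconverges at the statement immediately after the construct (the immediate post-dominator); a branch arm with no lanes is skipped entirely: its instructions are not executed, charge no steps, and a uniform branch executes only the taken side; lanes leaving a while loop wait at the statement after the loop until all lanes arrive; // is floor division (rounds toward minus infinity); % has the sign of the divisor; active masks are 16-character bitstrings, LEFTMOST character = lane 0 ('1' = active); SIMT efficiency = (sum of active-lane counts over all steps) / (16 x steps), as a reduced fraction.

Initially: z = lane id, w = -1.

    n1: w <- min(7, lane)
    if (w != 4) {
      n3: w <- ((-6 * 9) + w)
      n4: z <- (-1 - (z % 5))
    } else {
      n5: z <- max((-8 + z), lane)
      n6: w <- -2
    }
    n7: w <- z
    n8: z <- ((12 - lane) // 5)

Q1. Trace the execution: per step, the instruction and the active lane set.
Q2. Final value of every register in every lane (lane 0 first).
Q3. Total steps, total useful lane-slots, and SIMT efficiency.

step 0: w <- min(7, lane)            1111111111111111
step 1: eval (w != 4)                1111111111111111
step 2: w <- ((-6 * 9) + w)          1111011111111111
step 3: z <- (-1 - (z % 5))          1111011111111111
step 4: z <- max((-8 + z), lane)     0000100000000000
step 5: w <- -2                      0000100000000000
step 6: w <- z                       1111111111111111
step 7: z <- ((12 - lane) // 5)      1111111111111111

Answer: 8 steps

z: 2,2,2,1,1,1,1,1,0,0,0,0,0,-1,-1,-1
w: -1,-2,-3,-4,4,-1,-2,-3,-4,-5,-1,-2,-3,-4,-5,-1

steps = 8; useful = 96; efficiency = 96/128 = 3/4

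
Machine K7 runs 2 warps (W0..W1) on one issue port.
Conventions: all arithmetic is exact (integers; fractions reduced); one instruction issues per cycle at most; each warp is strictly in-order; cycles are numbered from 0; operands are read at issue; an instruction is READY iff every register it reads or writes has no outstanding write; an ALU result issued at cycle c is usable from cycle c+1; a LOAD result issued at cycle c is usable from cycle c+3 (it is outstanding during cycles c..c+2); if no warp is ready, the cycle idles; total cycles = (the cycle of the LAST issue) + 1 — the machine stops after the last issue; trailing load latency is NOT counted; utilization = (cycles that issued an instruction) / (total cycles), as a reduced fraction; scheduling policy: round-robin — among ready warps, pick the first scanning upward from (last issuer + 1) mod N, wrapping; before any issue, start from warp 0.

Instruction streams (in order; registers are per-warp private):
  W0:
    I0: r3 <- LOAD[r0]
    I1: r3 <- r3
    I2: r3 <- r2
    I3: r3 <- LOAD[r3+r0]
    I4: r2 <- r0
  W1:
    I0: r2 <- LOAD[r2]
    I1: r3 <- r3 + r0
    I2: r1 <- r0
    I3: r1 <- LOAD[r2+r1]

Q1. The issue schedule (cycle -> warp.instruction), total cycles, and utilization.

cycle 0: W0.I0
cycle 1: W1.I0
cycle 2: W1.I1
cycle 3: W0.I1
cycle 4: W1.I2
cycle 5: W0.I2
cycle 6: W1.I3
cycle 7: W0.I3
cycle 8: W0.I4

Answer: 9 cycles, utilization 1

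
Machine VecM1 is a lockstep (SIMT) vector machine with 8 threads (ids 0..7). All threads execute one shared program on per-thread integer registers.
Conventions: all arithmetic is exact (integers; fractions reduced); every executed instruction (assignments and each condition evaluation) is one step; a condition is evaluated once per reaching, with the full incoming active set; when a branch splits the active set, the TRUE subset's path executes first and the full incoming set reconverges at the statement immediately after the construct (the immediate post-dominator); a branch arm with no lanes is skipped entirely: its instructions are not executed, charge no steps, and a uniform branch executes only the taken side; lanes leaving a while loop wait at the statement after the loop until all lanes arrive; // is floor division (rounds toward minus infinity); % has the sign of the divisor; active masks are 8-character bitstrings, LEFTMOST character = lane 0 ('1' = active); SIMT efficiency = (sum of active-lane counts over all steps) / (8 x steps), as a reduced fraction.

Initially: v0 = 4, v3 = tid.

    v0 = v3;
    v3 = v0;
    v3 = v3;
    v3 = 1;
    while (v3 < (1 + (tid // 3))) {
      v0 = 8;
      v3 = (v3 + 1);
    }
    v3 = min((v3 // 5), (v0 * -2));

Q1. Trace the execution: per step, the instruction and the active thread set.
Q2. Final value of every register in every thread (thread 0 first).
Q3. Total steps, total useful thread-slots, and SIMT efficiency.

step 0: v0 <- v3                     11111111
step 1: v3 <- v0                     11111111
step 2: v3 <- v3                     11111111
step 3: v3 <- 1                      11111111
step 4: eval (v3 < (1 + (tid // 3))) 11111111
step 5: v0 <- 8                      00011111
step 6: v3 <- (v3 + 1)               00011111
step 7: eval (v3 < (1 + (tid // 3))) 00011111
step 8: v0 <- 8                      00000011
step 9: v3 <- (v3 + 1)               00000011
step 10: eval (v3 < (1 + (tid // 3))) 00000011
step 11: v3 <- min((v3 // 5), (v0 * -2)) 11111111

Answer: 12 steps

v0: 0,1,2,8,8,8,8,8
v3: 0,-2,-4,-16,-16,-16,-16,-16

steps = 12; useful = 69; efficiency = 69/96 = 23/32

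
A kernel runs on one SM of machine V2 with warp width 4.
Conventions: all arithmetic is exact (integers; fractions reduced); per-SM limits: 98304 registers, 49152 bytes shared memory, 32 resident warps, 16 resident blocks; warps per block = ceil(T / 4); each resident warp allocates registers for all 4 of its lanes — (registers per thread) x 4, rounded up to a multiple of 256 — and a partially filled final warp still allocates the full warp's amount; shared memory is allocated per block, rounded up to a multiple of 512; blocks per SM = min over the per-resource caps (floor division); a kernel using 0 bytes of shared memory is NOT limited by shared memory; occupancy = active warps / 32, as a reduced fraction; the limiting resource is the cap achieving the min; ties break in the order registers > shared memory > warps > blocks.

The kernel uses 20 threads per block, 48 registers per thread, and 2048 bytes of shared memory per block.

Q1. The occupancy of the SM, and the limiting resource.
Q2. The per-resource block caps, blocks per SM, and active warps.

Answer: occupancy 15/16, limited by warps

registers: 76 blocks
shared memory: 24 blocks
warps: 6 blocks
blocks: 16 blocks

Answer: 6 blocks, 30 active warps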